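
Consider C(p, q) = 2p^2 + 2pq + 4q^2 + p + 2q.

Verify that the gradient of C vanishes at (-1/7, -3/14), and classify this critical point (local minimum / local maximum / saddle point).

local minimum

∇C = (4p + 2q + 1, 2p + 8q + 2); substituting (-1/7, -3/14) gives ∇C = (0, 0), so (-1/7, -3/14) is indeed a critical point.
The Hessian of C is constant: H = [[4, 2], [2, 8]].
det(H) = 4·8 − 2² = 28.
det(H) > 0 and tr(H) = 12 > 0, so H is positive definite and the point is a local minimum.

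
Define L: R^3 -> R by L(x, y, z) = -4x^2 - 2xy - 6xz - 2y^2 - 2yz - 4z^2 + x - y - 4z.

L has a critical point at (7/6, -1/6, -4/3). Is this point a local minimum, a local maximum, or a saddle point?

local maximum

The Hessian is constant: H = [[-8, -2, -6], [-2, -4, -2], [-6, -2, -8]].
Leading principal minors: Δ₁ = -8, Δ₂ = 28, Δ₃ = -96.
The minors alternate sign starting negative (−, +, −), so H is negative definite: a local maximum.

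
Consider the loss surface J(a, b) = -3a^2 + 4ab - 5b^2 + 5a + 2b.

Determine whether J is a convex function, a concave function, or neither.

concave

J is quadratic, so its Hessian is the constant matrix H = [[-6, 4], [4, -10]].
det(H) = 44, tr(H) = -16.
det(H) > 0 and tr(H) < 0, so H is negative definite everywhere: concave.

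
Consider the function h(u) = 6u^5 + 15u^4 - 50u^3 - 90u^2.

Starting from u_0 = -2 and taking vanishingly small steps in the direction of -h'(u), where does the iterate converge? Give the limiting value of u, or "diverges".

-1

h'(u) = 30u(u - 2)(u + 1)(u + 3), so h'(-2) = -240.
Gradient descent moves in the -h' direction, i.e. u is increasing.
The nearest critical point in that direction is u = -1, where h'' = 180 > 0 (a local minimum). The iterate converges there.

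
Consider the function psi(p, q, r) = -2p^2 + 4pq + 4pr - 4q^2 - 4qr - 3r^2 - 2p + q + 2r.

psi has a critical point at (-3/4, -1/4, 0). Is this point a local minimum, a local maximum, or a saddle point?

The Hessian is constant: H = [[-4, 4, 4], [4, -8, -4], [4, -4, -6]].
Leading principal minors: Δ₁ = -4, Δ₂ = 16, Δ₃ = -32.
The minors alternate sign starting negative (−, +, −), so H is negative definite: a local maximum.

local maximum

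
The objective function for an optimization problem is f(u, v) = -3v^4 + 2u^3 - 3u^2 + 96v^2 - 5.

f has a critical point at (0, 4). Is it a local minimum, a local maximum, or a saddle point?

The mixed partial ∂²f/∂u∂v is 0, so the Hessian at any point is diag(f_uu, f_vv) = diag(6(2u - 1), 12(-3v^2 + 16)).
At (0, 4): H = diag(-6, -384).
Both eigenvalues are negative, so H is negative definite: a local maximum.

local maximum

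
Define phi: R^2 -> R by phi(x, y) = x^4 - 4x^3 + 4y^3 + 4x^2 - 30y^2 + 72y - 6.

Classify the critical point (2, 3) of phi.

The mixed partial ∂²phi/∂x∂y is 0, so the Hessian at any point is diag(phi_xx, phi_yy) = diag(4(3x^2 - 6x + 2), 12(2y - 5)).
At (2, 3): H = diag(8, 12).
Both eigenvalues are positive, so H is positive definite: a local minimum.

local minimum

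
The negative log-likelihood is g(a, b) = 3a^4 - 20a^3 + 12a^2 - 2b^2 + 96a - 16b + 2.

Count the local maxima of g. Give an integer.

g separates as a function of a plus a function of b, so ∇g=0 decouples.
∂g/∂a = 12(a - 4)(a - 2)(a + 1) = 0 at a ∈ {-1, 2, 4}; ∂g/∂b = -4(b + 4) = 0 at b ∈ {-4}.
The Hessian is diagonal: diag(g_aa, g_bb). Second derivatives: g_aa(-1)=180, g_aa(2)=-72, g_aa(4)=120; g_bb(-4)=-4.
Local maxima occur where both diagonal entries negative: (2, -4). Count: 1.

1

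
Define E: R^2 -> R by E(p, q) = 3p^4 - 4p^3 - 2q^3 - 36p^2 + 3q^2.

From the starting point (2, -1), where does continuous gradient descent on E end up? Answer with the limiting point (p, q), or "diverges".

E is separable, so gradient descent decouples: p follows -∂E/∂p, q follows -∂E/∂q.
∂E/∂p = 12p(p - 3)(p + 2); at p=2 this is -96, so p increases.
∂E/∂q = -6q(q - 1); at q=-1 this is -12, so q increases.
p converges to its nearest critical value 3 (a local min of the p-part); q converges to 0. The iterate converges to (3, 0).

(3, 0)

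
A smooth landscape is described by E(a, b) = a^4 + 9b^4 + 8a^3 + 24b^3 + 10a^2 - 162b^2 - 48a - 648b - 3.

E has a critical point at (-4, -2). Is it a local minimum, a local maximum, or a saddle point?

The mixed partial ∂²E/∂a∂b is 0, so the Hessian at any point is diag(E_aa, E_bb) = diag(4(3a^2 + 12a + 5), 36(3b^2 + 4b - 9)).
At (-4, -2): H = diag(20, -180).
The eigenvalues have opposite signs, so H is indefinite: a saddle point.

saddle point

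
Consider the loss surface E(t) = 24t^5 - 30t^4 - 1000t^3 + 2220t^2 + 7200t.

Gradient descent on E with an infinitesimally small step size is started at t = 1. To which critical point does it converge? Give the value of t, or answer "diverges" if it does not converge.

E'(t) = 120(t - 4)(t - 3)(t + 1)(t + 5), so E'(1) = 8640.
Gradient descent moves in the -E' direction, i.e. t is decreasing.
The nearest critical point in that direction is t = -1, where E'' = 9600 > 0 (a local minimum). The iterate converges there.

-1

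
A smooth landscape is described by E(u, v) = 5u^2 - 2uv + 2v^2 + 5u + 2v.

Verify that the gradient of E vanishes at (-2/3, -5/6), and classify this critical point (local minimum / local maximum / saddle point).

∇E = (10u - 2v + 5, -2u + 4v + 2); substituting (-2/3, -5/6) gives ∇E = (0, 0), so (-2/3, -5/6) is indeed a critical point.
The Hessian of E is constant: H = [[10, -2], [-2, 4]].
det(H) = 10·4 − (-2)² = 36.
det(H) > 0 and tr(H) = 14 > 0, so H is positive definite and the point is a local minimum.

local minimum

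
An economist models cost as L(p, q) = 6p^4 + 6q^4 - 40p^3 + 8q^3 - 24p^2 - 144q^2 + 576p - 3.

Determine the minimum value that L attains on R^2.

L(p,q) separates as A(p) + B(q) − 3, so its minimum is min A + min B − 3.
A'(p) = 24(p - 4)(p - 3)(p + 2) vanishes at p ∈ {-2, 3, 4}; B'(q) = 24q(q - 3)(q + 4) vanishes at q ∈ {-4, 0, 3}.
Local minima of A (where A''>0): A(-2)=-832, A(4)=896. Local minima of B: B(-4)=-1280, B(3)=-594.
So the global minimum of L is A(-2) + B(-4) − 3 = -832 − 1280 − 3 = -2115, attained at (-2, -4).

-2115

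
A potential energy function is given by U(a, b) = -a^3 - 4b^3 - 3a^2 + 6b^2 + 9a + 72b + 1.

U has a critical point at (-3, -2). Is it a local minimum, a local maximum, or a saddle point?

local minimum

The mixed partial ∂²U/∂a∂b is 0, so the Hessian at any point is diag(U_aa, U_bb) = diag(-6(a + 1), 12(-2b + 1)).
At (-3, -2): H = diag(12, 60).
Both eigenvalues are positive, so H is positive definite: a local minimum.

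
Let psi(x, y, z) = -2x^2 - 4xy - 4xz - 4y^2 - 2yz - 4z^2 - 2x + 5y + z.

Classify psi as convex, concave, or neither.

psi is quadratic, so its Hessian is the constant matrix H = [[-4, -4, -4], [-4, -8, -2], [-4, -2, -8]].
Leading principal minors: -4, 16, -48.
Signs alternate −, +, − ⇒ H ≺ 0 ⇒ concave.

concave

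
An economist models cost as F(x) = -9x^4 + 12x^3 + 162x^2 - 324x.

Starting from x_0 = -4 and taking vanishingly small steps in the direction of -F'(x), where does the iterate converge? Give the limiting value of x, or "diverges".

F'(x) = -36(x - 3)(x - 1)(x + 3), so F'(-4) = 1260.
Gradient descent moves in the -F' direction, i.e. x is decreasing.
There is no critical point below x=-4, and F' keeps the same sign, so the iterate runs off to −∞.

diverges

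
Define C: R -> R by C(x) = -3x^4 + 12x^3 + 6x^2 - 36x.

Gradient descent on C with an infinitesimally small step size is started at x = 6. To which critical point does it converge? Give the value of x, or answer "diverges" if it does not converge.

diverges

C'(x) = -12(x - 3)(x - 1)(x + 1), so C'(6) = -1260.
Gradient descent moves in the -C' direction, i.e. x is increasing.
There is no critical point above x=6, and C' keeps the same sign, so the iterate runs off to +∞.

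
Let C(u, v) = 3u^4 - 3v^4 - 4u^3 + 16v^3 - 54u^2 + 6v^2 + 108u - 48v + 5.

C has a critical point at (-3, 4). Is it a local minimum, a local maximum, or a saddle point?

The mixed partial ∂²C/∂u∂v is 0, so the Hessian at any point is diag(C_uu, C_vv) = diag(12(3u^2 - 2u - 9), 12(-3v^2 + 8v + 1)).
At (-3, 4): H = diag(288, -180).
The eigenvalues have opposite signs, so H is indefinite: a saddle point.

saddle point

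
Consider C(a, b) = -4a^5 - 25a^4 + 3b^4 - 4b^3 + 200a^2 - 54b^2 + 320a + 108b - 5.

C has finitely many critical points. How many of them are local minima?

4

C separates as a function of a plus a function of b, so ∇C=0 decouples.
∂C/∂a = -20(a - 2)(a + 1)(a + 2)(a + 4) = 0 at a ∈ {-4, -2, -1, 2}; ∂C/∂b = 12(b - 3)(b - 1)(b + 3) = 0 at b ∈ {-3, 1, 3}.
The Hessian is diagonal: diag(C_aa, C_bb). Second derivatives: C_aa(-4)=720, C_aa(-2)=-160, C_aa(-1)=180, C_aa(2)=-1440; C_bb(-3)=288, C_bb(1)=-96, C_bb(3)=144.
Local minima occur where both diagonal entries positive: (-4, -3), (-4, 3), (-1, -3), (-1, 3). Count: 4.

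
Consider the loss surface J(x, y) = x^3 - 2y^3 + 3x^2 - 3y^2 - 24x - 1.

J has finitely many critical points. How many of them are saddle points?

J separates as a function of x plus a function of y, so ∇J=0 decouples.
∂J/∂x = 3(x - 2)(x + 4) = 0 at x ∈ {-4, 2}; ∂J/∂y = -6y(y + 1) = 0 at y ∈ {-1, 0}.
The Hessian is diagonal: diag(J_xx, J_yy). Second derivatives: J_xx(-4)=-18, J_xx(2)=18; J_yy(-1)=6, J_yy(0)=-6.
Saddle points occur where the two diagonal entries have opposite signs: (-4, -1), (2, 0). Count: 2.

2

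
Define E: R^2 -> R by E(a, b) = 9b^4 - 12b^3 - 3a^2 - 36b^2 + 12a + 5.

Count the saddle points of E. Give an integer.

2

E separates as a function of a plus a function of b, so ∇E=0 decouples.
∂E/∂a = -6(a - 2) = 0 at a ∈ {2}; ∂E/∂b = 36b(b - 2)(b + 1) = 0 at b ∈ {-1, 0, 2}.
The Hessian is diagonal: diag(E_aa, E_bb). Second derivatives: E_aa(2)=-6; E_bb(-1)=108, E_bb(0)=-72, E_bb(2)=216.
Saddle points occur where the two diagonal entries have opposite signs: (2, -1), (2, 2). Count: 2.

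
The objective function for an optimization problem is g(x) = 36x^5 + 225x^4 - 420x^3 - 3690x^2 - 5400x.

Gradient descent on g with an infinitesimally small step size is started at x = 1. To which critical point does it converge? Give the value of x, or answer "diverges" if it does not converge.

3

g'(x) = 180(x - 3)(x + 1)(x + 2)(x + 5), so g'(1) = -12960.
Gradient descent moves in the -g' direction, i.e. x is increasing.
The nearest critical point in that direction is x = 3, where g'' = 28800 > 0 (a local minimum). The iterate converges there.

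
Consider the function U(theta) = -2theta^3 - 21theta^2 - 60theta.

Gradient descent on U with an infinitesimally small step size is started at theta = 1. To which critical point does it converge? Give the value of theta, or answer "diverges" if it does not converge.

U'(theta) = -6(theta + 2)(theta + 5), so U'(1) = -108.
Gradient descent moves in the -U' direction, i.e. theta is increasing.
There is no critical point above theta=1, and U' keeps the same sign, so the iterate runs off to +∞.

diverges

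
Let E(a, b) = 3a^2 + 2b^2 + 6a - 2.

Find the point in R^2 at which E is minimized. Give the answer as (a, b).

E(a,b) separates as P(a) + Q(b) − 2, so its minimum is min P + min Q − 2.
P'(a) = 6a + 6 vanishes at a ∈ {-1}; Q'(b) = 4b vanishes at b ∈ {0}.
Local minima of P (where P''>0): P(-1)=-3. Local minima of Q: Q(0)=0.
So the global minimum of E is P(-1) + Q(0) − 2 = -3 + 0 − 2 = -5, attained at (-1, 0).

(-1, 0)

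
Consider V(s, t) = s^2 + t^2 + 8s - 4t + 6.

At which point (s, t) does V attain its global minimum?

(-4, 2)

V(s,t) separates as P(s) + Q(t) + 6, so its minimum is min P + min Q + 6.
P'(s) = 2s + 8 vanishes at s ∈ {-4}; Q'(t) = 2(t - 2) vanishes at t ∈ {2}.
Local minima of P (where P''>0): P(-4)=-16. Local minima of Q: Q(2)=-4.
So the global minimum of V is P(-4) + Q(2) + 6 = -16 − 4 + 6 = -14, attained at (-4, 2).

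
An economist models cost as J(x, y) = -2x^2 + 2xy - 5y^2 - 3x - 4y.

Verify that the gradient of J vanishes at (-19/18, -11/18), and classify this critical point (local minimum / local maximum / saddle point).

∇J = (-4x + 2y - 3, 2x - 10y - 4); substituting (-19/18, -11/18) gives ∇J = (0, 0), so (-19/18, -11/18) is indeed a critical point.
The Hessian of J is constant: H = [[-4, 2], [2, -10]].
det(H) = (-4)·(-10) − 2² = 36.
det(H) > 0 and tr(H) = -14 < 0, so H is negative definite and the point is a local maximum.

local maximum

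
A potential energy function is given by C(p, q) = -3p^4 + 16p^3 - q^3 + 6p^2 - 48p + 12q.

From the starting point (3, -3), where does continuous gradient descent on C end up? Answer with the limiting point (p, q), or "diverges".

C is separable, so gradient descent decouples: p follows -∂C/∂p, q follows -∂C/∂q.
∂C/∂p = -12(p - 4)(p - 1)(p + 1); at p=3 this is 96, so p decreases.
∂C/∂q = -3(q - 2)(q + 2); at q=-3 this is -15, so q increases.
p converges to its nearest critical value 1 (a local min of the p-part); q converges to -2. The iterate converges to (1, -2).

(1, -2)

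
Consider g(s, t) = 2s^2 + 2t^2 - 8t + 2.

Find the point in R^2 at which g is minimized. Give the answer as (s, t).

g(s,t) separates as P(s) + Q(t) + 2, so its minimum is min P + min Q + 2.
P'(s) = 4s vanishes at s ∈ {0}; Q'(t) = 4(t - 2) vanishes at t ∈ {2}.
Local minima of P (where P''>0): P(0)=0. Local minima of Q: Q(2)=-8.
So the global minimum of g is P(0) + Q(2) + 2 = 0 − 8 + 2 = -6, attained at (0, 2).

(0, 2)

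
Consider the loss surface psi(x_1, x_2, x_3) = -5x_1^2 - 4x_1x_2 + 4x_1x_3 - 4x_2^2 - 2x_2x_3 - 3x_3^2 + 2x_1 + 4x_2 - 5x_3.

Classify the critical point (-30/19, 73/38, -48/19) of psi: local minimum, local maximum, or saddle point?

The Hessian is constant: H = [[-10, -4, 4], [-4, -8, -2], [4, -2, -6]].
Leading principal minors: Δ₁ = -10, Δ₂ = 64, Δ₃ = -152.
The minors alternate sign starting negative (−, +, −), so H is negative definite: a local maximum.

local maximum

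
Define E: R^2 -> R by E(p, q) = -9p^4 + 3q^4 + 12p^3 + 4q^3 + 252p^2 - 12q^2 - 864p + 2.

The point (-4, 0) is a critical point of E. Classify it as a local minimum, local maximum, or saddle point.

The mixed partial ∂²E/∂p∂q is 0, so the Hessian at any point is diag(E_pp, E_qq) = diag(36(-3p^2 + 2p + 14), 12(3q^2 + 2q - 2)).
At (-4, 0): H = diag(-1512, -24).
Both eigenvalues are negative, so H is negative definite: a local maximum.

local maximum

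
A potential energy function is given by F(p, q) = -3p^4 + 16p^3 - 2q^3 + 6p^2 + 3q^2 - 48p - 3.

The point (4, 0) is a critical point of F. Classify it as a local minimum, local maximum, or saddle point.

The mixed partial ∂²F/∂p∂q is 0, so the Hessian at any point is diag(F_pp, F_qq) = diag(12(-3p^2 + 8p + 1), 6(-2q + 1)).
At (4, 0): H = diag(-180, 6).
The eigenvalues have opposite signs, so H is indefinite: a saddle point.

saddle point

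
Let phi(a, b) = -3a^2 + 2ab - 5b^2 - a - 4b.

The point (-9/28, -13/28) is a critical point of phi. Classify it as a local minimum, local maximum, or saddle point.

local maximum

The Hessian of phi is constant: H = [[-6, 2], [2, -10]].
det(H) = (-6)·(-10) − 2² = 56.
det(H) > 0 and tr(H) = -16 < 0, so H is negative definite and the point is a local maximum.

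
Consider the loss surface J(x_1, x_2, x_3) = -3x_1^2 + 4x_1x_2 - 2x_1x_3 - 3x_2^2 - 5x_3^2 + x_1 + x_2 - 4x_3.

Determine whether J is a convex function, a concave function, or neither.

J is quadratic, so its Hessian is the constant matrix H = [[-6, 4, -2], [4, -6, 0], [-2, 0, -10]].
Leading principal minors: -6, 20, -176.
Signs alternate −, +, − ⇒ H ≺ 0 ⇒ concave.

concave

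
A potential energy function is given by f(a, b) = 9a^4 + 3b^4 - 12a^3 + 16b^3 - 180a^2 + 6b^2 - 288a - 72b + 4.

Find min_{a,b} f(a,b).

f(a,b) separates as P(a) + Q(b) + 4, so its minimum is min P + min Q + 4.
P'(a) = 36(a - 4)(a + 1)(a + 2) vanishes at a ∈ {-2, -1, 4}; Q'(b) = 12(b - 1)(b + 2)(b + 3) vanishes at b ∈ {-3, -2, 1}.
Local minima of P (where P''>0): P(-2)=96, P(4)=-2496. Local minima of Q: Q(-3)=81, Q(1)=-47.
So the global minimum of f is P(4) + Q(1) + 4 = -2496 − 47 + 4 = -2539, attained at (4, 1).

-2539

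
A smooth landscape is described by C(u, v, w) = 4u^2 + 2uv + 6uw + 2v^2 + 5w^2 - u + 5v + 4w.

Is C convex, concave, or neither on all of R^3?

C is quadratic, so its Hessian is the constant matrix H = [[8, 2, 6], [2, 4, 0], [6, 0, 10]].
Leading principal minors: 8, 28, 136.
All positive ⇒ H ≻ 0 ⇒ convex.

convex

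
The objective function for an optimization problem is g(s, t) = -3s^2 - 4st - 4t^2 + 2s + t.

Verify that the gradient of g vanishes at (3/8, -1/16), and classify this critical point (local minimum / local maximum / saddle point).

∇g = (-6s - 4t + 2, -4s - 8t + 1); substituting (3/8, -1/16) gives ∇g = (0, 0), so (3/8, -1/16) is indeed a critical point.
The Hessian of g is constant: H = [[-6, -4], [-4, -8]].
det(H) = (-6)·(-8) − (-4)² = 32.
det(H) > 0 and tr(H) = -14 < 0, so H is negative definite and the point is a local maximum.

local maximum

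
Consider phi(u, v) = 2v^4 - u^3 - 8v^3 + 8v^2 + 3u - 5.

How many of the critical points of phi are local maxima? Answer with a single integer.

1

phi separates as a function of u plus a function of v, so ∇phi=0 decouples.
∂phi/∂u = -3(u - 1)(u + 1) = 0 at u ∈ {-1, 1}; ∂phi/∂v = 8v(v - 2)(v - 1) = 0 at v ∈ {0, 1, 2}.
The Hessian is diagonal: diag(phi_uu, phi_vv). Second derivatives: phi_uu(-1)=6, phi_uu(1)=-6; phi_vv(0)=16, phi_vv(1)=-8, phi_vv(2)=16.
Local maxima occur where both diagonal entries negative: (1, 1). Count: 1.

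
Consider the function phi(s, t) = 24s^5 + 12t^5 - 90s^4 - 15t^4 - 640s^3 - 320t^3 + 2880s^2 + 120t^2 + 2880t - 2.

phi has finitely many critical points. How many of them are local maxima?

phi separates as a function of s plus a function of t, so ∇phi=0 decouples.
∂phi/∂s = 120s(s - 4)(s - 3)(s + 4) = 0 at s ∈ {-4, 0, 3, 4}; ∂phi/∂t = 60(t - 4)(t - 2)(t + 2)(t + 3) = 0 at t ∈ {-3, -2, 2, 4}.
The Hessian is diagonal: diag(phi_ss, phi_tt). Second derivatives: phi_ss(-4)=-26880, phi_ss(0)=5760, phi_ss(3)=-2520, phi_ss(4)=3840; phi_tt(-3)=-2100, phi_tt(-2)=1440, phi_tt(2)=-2400, phi_tt(4)=5040.
Local maxima occur where both diagonal entries negative: (-4, -3), (-4, 2), (3, -3), (3, 2). Count: 4.

4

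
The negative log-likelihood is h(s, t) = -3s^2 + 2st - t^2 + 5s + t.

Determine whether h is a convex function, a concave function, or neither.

h is quadratic, so its Hessian is the constant matrix H = [[-6, 2], [2, -2]].
det(H) = 8, tr(H) = -8.
det(H) > 0 and tr(H) < 0, so H is negative definite everywhere: concave.

concave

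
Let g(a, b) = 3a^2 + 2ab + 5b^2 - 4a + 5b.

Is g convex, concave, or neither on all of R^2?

convex

g is quadratic, so its Hessian is the constant matrix H = [[6, 2], [2, 10]].
det(H) = 56, tr(H) = 16.
det(H) > 0 and tr(H) > 0, so H is positive definite everywhere: convex.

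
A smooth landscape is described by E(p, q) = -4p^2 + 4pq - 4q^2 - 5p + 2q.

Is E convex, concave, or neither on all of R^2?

E is quadratic, so its Hessian is the constant matrix H = [[-8, 4], [4, -8]].
det(H) = 48, tr(H) = -16.
det(H) > 0 and tr(H) < 0, so H is negative definite everywhere: concave.

concave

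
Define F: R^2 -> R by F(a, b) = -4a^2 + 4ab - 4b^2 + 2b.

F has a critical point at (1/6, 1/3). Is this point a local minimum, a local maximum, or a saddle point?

local maximum

The Hessian of F is constant: H = [[-8, 4], [4, -8]].
det(H) = (-8)·(-8) − 4² = 48.
det(H) > 0 and tr(H) = -16 < 0, so H is negative definite and the point is a local maximum.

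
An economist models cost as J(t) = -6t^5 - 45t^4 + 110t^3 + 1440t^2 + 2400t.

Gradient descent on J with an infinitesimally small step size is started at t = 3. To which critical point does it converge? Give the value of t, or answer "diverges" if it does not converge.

-1

J'(t) = -30(t - 4)(t + 1)(t + 4)(t + 5), so J'(3) = 6720.
Gradient descent moves in the -J' direction, i.e. t is decreasing.
The nearest critical point in that direction is t = -1, where J'' = 1800 > 0 (a local minimum). The iterate converges there.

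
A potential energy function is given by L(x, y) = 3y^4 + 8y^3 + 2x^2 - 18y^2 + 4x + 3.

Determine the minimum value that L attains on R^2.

-134

L(x,y) separates as P(x) + Q(y) + 3, so its minimum is min P + min Q + 3.
P'(x) = 4x + 4 vanishes at x ∈ {-1}; Q'(y) = 12y(y - 1)(y + 3) vanishes at y ∈ {-3, 0, 1}.
Local minima of P (where P''>0): P(-1)=-2. Local minima of Q: Q(-3)=-135, Q(1)=-7.
So the global minimum of L is P(-1) + Q(-3) + 3 = -2 − 135 + 3 = -134, attained at (-1, -3).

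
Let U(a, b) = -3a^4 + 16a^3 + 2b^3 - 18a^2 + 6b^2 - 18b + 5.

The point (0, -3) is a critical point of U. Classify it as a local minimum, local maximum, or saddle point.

The mixed partial ∂²U/∂a∂b is 0, so the Hessian at any point is diag(U_aa, U_bb) = diag(12(-3a^2 + 8a - 3), 12(b + 1)).
At (0, -3): H = diag(-36, -24).
Both eigenvalues are negative, so H is negative definite: a local maximum.

local maximum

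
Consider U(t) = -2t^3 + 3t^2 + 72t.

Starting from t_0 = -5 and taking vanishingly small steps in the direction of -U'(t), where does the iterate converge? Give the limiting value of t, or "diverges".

U'(t) = -6(t - 4)(t + 3), so U'(-5) = -108.
Gradient descent moves in the -U' direction, i.e. t is increasing.
The nearest critical point in that direction is t = -3, where U'' = 42 > 0 (a local minimum). The iterate converges there.

-3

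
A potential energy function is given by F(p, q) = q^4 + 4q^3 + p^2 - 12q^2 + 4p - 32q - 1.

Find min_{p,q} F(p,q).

-69

F(p,q) separates as A(p) + B(q) − 1, so its minimum is min A + min B − 1.
A'(p) = 2p + 4 vanishes at p ∈ {-2}; B'(q) = 4(q - 2)(q + 1)(q + 4) vanishes at q ∈ {-4, -1, 2}.
Local minima of A (where A''>0): A(-2)=-4. Local minima of B: B(-4)=-64, B(2)=-64.
So the global minimum of F is A(-2) + B(-4) − 1 = -4 − 64 − 1 = -69, attained at (-2, -4).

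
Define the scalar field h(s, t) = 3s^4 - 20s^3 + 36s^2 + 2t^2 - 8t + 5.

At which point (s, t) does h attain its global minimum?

h(s,t) separates as P(s) + Q(t) + 5, so its minimum is min P + min Q + 5.
P'(s) = 12s(s - 3)(s - 2) vanishes at s ∈ {0, 2, 3}; Q'(t) = 4(t - 2) vanishes at t ∈ {2}.
Local minima of P (where P''>0): P(0)=0, P(3)=27. Local minima of Q: Q(2)=-8.
So the global minimum of h is P(0) + Q(2) + 5 = 0 − 8 + 5 = -3, attained at (0, 2).

(0, 2)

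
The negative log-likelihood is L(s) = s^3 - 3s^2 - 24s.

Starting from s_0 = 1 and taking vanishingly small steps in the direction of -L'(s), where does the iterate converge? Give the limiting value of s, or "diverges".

4

L'(s) = 3(s - 4)(s + 2), so L'(1) = -27.
Gradient descent moves in the -L' direction, i.e. s is increasing.
The nearest critical point in that direction is s = 4, where L'' = 18 > 0 (a local minimum). The iterate converges there.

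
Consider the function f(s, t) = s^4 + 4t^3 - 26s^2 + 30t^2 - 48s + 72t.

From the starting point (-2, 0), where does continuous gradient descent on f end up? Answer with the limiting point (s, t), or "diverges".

(-3, -2)

f is separable, so gradient descent decouples: s follows -∂f/∂s, t follows -∂f/∂t.
∂f/∂s = 4(s - 4)(s + 1)(s + 3); at s=-2 this is 24, so s decreases.
∂f/∂t = 12(t + 2)(t + 3); at t=0 this is 72, so t decreases.
s converges to its nearest critical value -3 (a local min of the s-part); t converges to -2. The iterate converges to (-3, -2).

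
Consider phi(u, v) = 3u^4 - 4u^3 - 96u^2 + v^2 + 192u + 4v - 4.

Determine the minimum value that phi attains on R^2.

-1288

phi(u,v) separates as P(u) + Q(v) − 4, so its minimum is min P + min Q − 4.
P'(u) = 12(u - 4)(u - 1)(u + 4) vanishes at u ∈ {-4, 1, 4}; Q'(v) = 2v + 4 vanishes at v ∈ {-2}.
Local minima of P (where P''>0): P(-4)=-1280, P(4)=-256. Local minima of Q: Q(-2)=-4.
So the global minimum of phi is P(-4) + Q(-2) − 4 = -1280 − 4 − 4 = -1288, attained at (-4, -2).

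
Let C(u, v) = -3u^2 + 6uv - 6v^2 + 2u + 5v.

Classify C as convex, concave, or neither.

C is quadratic, so its Hessian is the constant matrix H = [[-6, 6], [6, -12]].
det(H) = 36, tr(H) = -18.
det(H) > 0 and tr(H) < 0, so H is negative definite everywhere: concave.

concave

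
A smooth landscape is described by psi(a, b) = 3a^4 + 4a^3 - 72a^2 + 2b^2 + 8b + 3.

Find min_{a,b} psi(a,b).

psi(a,b) separates as P(a) + Q(b) + 3, so its minimum is min P + min Q + 3.
P'(a) = 12a(a - 3)(a + 4) vanishes at a ∈ {-4, 0, 3}; Q'(b) = 4b + 8 vanishes at b ∈ {-2}.
Local minima of P (where P''>0): P(-4)=-640, P(3)=-297. Local minima of Q: Q(-2)=-8.
So the global minimum of psi is P(-4) + Q(-2) + 3 = -640 − 8 + 3 = -645, attained at (-4, -2).

-645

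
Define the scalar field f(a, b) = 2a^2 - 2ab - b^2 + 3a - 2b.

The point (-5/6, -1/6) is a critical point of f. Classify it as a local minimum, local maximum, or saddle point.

The Hessian of f is constant: H = [[4, -2], [-2, -2]].
det(H) = 4·(-2) − (-2)² = -12.
Since det(H) < 0, H is indefinite and the critical point is a saddle point.

saddle point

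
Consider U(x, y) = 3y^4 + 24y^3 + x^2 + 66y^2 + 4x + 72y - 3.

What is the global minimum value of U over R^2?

-34

U(x,y) separates as P(x) + Q(y) − 3, so its minimum is min P + min Q − 3.
P'(x) = 2x + 4 vanishes at x ∈ {-2}; Q'(y) = 12(y + 1)(y + 2)(y + 3) vanishes at y ∈ {-3, -2, -1}.
Local minima of P (where P''>0): P(-2)=-4. Local minima of Q: Q(-3)=-27, Q(-1)=-27.
So the global minimum of U is P(-2) + Q(-3) − 3 = -4 − 27 − 3 = -34, attained at (-2, -3).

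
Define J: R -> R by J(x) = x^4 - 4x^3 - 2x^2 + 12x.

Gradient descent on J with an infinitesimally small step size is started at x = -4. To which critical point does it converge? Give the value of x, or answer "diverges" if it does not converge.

-1

J'(x) = 4(x - 3)(x - 1)(x + 1), so J'(-4) = -420.
Gradient descent moves in the -J' direction, i.e. x is increasing.
The nearest critical point in that direction is x = -1, where J'' = 32 > 0 (a local minimum). The iterate converges there.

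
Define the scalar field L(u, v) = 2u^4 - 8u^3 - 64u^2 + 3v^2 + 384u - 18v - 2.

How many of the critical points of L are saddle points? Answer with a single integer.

1

L separates as a function of u plus a function of v, so ∇L=0 decouples.
∂L/∂u = 8(u - 4)(u - 3)(u + 4) = 0 at u ∈ {-4, 3, 4}; ∂L/∂v = 6(v - 3) = 0 at v ∈ {3}.
The Hessian is diagonal: diag(L_uu, L_vv). Second derivatives: L_uu(-4)=448, L_uu(3)=-56, L_uu(4)=64; L_vv(3)=6.
Saddle points occur where the two diagonal entries have opposite signs: (3, 3). Count: 1.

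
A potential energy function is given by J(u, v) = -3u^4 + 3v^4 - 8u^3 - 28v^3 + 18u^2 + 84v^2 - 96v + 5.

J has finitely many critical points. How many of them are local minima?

J separates as a function of u plus a function of v, so ∇J=0 decouples.
∂J/∂u = -12u(u - 1)(u + 3) = 0 at u ∈ {-3, 0, 1}; ∂J/∂v = 12(v - 4)(v - 2)(v - 1) = 0 at v ∈ {1, 2, 4}.
The Hessian is diagonal: diag(J_uu, J_vv). Second derivatives: J_uu(-3)=-144, J_uu(0)=36, J_uu(1)=-48; J_vv(1)=36, J_vv(2)=-24, J_vv(4)=72.
Local minima occur where both diagonal entries positive: (0, 1), (0, 4). Count: 2.

2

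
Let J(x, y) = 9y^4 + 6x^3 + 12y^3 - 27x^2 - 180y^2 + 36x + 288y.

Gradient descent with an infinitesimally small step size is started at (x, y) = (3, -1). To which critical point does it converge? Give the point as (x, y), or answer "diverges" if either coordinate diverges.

J is separable, so gradient descent decouples: x follows -∂J/∂x, y follows -∂J/∂y.
∂J/∂x = 18(x - 2)(x - 1); at x=3 this is 36, so x decreases.
∂J/∂y = 36(y - 2)(y - 1)(y + 4); at y=-1 this is 648, so y decreases.
x converges to its nearest critical value 2 (a local min of the x-part); y converges to -4. The iterate converges to (2, -4).

(2, -4)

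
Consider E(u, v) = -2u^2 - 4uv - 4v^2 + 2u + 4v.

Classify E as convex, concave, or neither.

concave

E is quadratic, so its Hessian is the constant matrix H = [[-4, -4], [-4, -8]].
det(H) = 16, tr(H) = -12.
det(H) > 0 and tr(H) < 0, so H is negative definite everywhere: concave.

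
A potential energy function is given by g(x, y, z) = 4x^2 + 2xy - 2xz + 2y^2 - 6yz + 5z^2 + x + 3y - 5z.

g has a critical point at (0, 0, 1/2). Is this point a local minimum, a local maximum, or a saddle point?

local minimum

The Hessian is constant: H = [[8, 2, -2], [2, 4, -6], [-2, -6, 10]].
Leading principal minors: Δ₁ = 8, Δ₂ = 28, Δ₃ = 24.
All leading minors are positive, so H is positive definite: a local minimum.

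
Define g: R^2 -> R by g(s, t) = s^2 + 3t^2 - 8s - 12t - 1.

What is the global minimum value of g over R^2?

-29

g(s,t) separates as P(s) + Q(t) − 1, so its minimum is min P + min Q − 1.
P'(s) = 2s - 8 vanishes at s ∈ {4}; Q'(t) = 6(t - 2) vanishes at t ∈ {2}.
Local minima of P (where P''>0): P(4)=-16. Local minima of Q: Q(2)=-12.
So the global minimum of g is P(4) + Q(2) − 1 = -16 − 12 − 1 = -29, attained at (4, 2).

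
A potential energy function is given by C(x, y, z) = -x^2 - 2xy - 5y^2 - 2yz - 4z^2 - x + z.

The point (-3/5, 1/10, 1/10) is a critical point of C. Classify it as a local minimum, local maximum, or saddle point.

local maximum

The Hessian is constant: H = [[-2, -2, 0], [-2, -10, -2], [0, -2, -8]].
Leading principal minors: Δ₁ = -2, Δ₂ = 16, Δ₃ = -120.
The minors alternate sign starting negative (−, +, −), so H is negative definite: a local maximum.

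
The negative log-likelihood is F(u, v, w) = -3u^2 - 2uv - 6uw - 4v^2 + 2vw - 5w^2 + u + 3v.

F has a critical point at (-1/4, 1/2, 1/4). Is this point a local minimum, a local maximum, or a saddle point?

The Hessian is constant: H = [[-6, -2, -6], [-2, -8, 2], [-6, 2, -10]].
Leading principal minors: Δ₁ = -6, Δ₂ = 44, Δ₃ = -80.
The minors alternate sign starting negative (−, +, −), so H is negative definite: a local maximum.

local maximum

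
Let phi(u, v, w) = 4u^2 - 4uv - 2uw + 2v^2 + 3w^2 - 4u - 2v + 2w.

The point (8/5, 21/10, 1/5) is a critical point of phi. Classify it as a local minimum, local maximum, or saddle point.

local minimum

The Hessian is constant: H = [[8, -4, -2], [-4, 4, 0], [-2, 0, 6]].
Leading principal minors: Δ₁ = 8, Δ₂ = 16, Δ₃ = 80.
All leading minors are positive, so H is positive definite: a local minimum.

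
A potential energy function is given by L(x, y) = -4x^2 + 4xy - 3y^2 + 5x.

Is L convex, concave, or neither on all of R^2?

L is quadratic, so its Hessian is the constant matrix H = [[-8, 4], [4, -6]].
det(H) = 32, tr(H) = -14.
det(H) > 0 and tr(H) < 0, so H is negative definite everywhere: concave.

concave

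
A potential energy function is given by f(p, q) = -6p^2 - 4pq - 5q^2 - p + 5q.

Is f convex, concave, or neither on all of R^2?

concave

f is quadratic, so its Hessian is the constant matrix H = [[-12, -4], [-4, -10]].
det(H) = 104, tr(H) = -22.
det(H) > 0 and tr(H) < 0, so H is negative definite everywhere: concave.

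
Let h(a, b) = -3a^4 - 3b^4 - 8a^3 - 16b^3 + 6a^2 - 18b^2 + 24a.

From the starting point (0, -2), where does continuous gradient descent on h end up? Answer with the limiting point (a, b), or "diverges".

(-1, -1)

h is separable, so gradient descent decouples: a follows -∂h/∂a, b follows -∂h/∂b.
∂h/∂a = -12(a - 1)(a + 1)(a + 2); at a=0 this is 24, so a decreases.
∂h/∂b = -12b(b + 1)(b + 3); at b=-2 this is -24, so b increases.
a converges to its nearest critical value -1 (a local min of the a-part); b converges to -1. The iterate converges to (-1, -1).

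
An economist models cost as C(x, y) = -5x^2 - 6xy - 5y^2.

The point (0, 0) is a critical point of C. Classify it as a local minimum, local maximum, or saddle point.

local maximum

The Hessian of C is constant: H = [[-10, -6], [-6, -10]].
det(H) = (-10)·(-10) − (-6)² = 64.
det(H) > 0 and tr(H) = -20 < 0, so H is negative definite and the point is a local maximum.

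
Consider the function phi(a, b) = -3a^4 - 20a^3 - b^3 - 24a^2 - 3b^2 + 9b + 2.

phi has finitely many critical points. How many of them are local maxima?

phi separates as a function of a plus a function of b, so ∇phi=0 decouples.
∂phi/∂a = -12a(a + 1)(a + 4) = 0 at a ∈ {-4, -1, 0}; ∂phi/∂b = -3(b - 1)(b + 3) = 0 at b ∈ {-3, 1}.
The Hessian is diagonal: diag(phi_aa, phi_bb). Second derivatives: phi_aa(-4)=-144, phi_aa(-1)=36, phi_aa(0)=-48; phi_bb(-3)=12, phi_bb(1)=-12.
Local maxima occur where both diagonal entries negative: (-4, 1), (0, 1). Count: 2.

2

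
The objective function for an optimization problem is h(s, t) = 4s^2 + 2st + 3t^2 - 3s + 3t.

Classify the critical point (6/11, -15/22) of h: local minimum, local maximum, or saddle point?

local minimum

The Hessian of h is constant: H = [[8, 2], [2, 6]].
det(H) = 8·6 − 2² = 44.
det(H) > 0 and tr(H) = 14 > 0, so H is positive definite and the point is a local minimum.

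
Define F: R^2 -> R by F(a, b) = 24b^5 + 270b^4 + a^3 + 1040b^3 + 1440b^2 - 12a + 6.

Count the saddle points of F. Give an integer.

4

F separates as a function of a plus a function of b, so ∇F=0 decouples.
∂F/∂a = 3(a - 2)(a + 2) = 0 at a ∈ {-2, 2}; ∂F/∂b = 120b(b + 2)(b + 3)(b + 4) = 0 at b ∈ {-4, -3, -2, 0}.
The Hessian is diagonal: diag(F_aa, F_bb). Second derivatives: F_aa(-2)=-12, F_aa(2)=12; F_bb(-4)=-960, F_bb(-3)=360, F_bb(-2)=-480, F_bb(0)=2880.
Saddle points occur where the two diagonal entries have opposite signs: (-2, -3), (-2, 0), (2, -4), (2, -2). Count: 4.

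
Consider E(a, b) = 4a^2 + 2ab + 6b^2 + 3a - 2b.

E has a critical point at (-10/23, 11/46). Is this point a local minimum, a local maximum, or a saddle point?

local minimum

The Hessian of E is constant: H = [[8, 2], [2, 12]].
det(H) = 8·12 − 2² = 92.
det(H) > 0 and tr(H) = 20 > 0, so H is positive definite and the point is a local minimum.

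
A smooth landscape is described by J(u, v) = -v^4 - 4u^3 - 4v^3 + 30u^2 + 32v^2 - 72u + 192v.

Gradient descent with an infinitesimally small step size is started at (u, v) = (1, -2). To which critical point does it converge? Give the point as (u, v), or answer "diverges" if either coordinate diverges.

J is separable, so gradient descent decouples: u follows -∂J/∂u, v follows -∂J/∂v.
∂J/∂u = -12(u - 3)(u - 2); at u=1 this is -24, so u increases.
∂J/∂v = -4(v - 4)(v + 3)(v + 4); at v=-2 this is 48, so v decreases.
u converges to its nearest critical value 2 (a local min of the u-part); v converges to -3. The iterate converges to (2, -3).

(2, -3)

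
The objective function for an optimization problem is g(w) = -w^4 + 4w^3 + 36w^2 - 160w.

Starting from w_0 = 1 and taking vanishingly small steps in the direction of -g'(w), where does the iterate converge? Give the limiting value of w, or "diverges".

g'(w) = -4(w - 5)(w - 2)(w + 4), so g'(1) = -80.
Gradient descent moves in the -g' direction, i.e. w is increasing.
The nearest critical point in that direction is w = 2, where g'' = 72 > 0 (a local minimum). The iterate converges there.

2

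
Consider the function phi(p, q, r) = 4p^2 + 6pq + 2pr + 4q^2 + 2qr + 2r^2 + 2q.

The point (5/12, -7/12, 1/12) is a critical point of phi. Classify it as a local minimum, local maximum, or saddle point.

local minimum

The Hessian is constant: H = [[8, 6, 2], [6, 8, 2], [2, 2, 4]].
Leading principal minors: Δ₁ = 8, Δ₂ = 28, Δ₃ = 96.
All leading minors are positive, so H is positive definite: a local minimum.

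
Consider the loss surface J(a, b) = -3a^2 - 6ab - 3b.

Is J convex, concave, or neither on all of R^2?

J is quadratic, so its Hessian is the constant matrix H = [[-6, -6], [-6, 0]].
det(H) = -36, tr(H) = -6.
det(H) < 0, so H is indefinite: neither convex nor concave.

neither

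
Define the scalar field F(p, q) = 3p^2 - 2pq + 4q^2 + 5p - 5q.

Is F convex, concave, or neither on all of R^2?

F is quadratic, so its Hessian is the constant matrix H = [[6, -2], [-2, 8]].
det(H) = 44, tr(H) = 14.
det(H) > 0 and tr(H) > 0, so H is positive definite everywhere: convex.

convex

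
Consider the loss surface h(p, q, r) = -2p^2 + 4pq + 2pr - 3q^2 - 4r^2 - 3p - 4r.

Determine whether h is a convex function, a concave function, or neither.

concave

h is quadratic, so its Hessian is the constant matrix H = [[-4, 4, 2], [4, -6, 0], [2, 0, -8]].
Leading principal minors: -4, 8, -40.
Signs alternate −, +, − ⇒ H ≺ 0 ⇒ concave.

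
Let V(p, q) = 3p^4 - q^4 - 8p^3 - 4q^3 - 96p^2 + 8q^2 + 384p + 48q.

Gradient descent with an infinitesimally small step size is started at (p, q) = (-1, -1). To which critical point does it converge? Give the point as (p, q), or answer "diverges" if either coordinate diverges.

V is separable, so gradient descent decouples: p follows -∂V/∂p, q follows -∂V/∂q.
∂V/∂p = 12(p - 4)(p - 2)(p + 4); at p=-1 this is 540, so p decreases.
∂V/∂q = -4(q - 2)(q + 2)(q + 3); at q=-1 this is 24, so q decreases.
p converges to its nearest critical value -4 (a local min of the p-part); q converges to -2. The iterate converges to (-4, -2).

(-4, -2)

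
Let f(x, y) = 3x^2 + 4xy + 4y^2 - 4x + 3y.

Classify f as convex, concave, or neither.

convex

f is quadratic, so its Hessian is the constant matrix H = [[6, 4], [4, 8]].
det(H) = 32, tr(H) = 14.
det(H) > 0 and tr(H) > 0, so H is positive definite everywhere: convex.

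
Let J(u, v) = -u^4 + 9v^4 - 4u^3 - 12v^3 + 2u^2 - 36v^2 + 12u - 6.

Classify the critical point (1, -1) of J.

saddle point

The mixed partial ∂²J/∂u∂v is 0, so the Hessian at any point is diag(J_uu, J_vv) = diag(4(-3u^2 - 6u + 1), 36(3v^2 - 2v - 2)).
At (1, -1): H = diag(-32, 108).
The eigenvalues have opposite signs, so H is indefinite: a saddle point.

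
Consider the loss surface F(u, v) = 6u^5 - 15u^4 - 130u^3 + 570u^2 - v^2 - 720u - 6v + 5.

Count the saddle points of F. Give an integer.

F separates as a function of u plus a function of v, so ∇F=0 decouples.
∂F/∂u = 30(u - 3)(u - 2)(u - 1)(u + 4) = 0 at u ∈ {-4, 1, 2, 3}; ∂F/∂v = -2(v + 3) = 0 at v ∈ {-3}.
The Hessian is diagonal: diag(F_uu, F_vv). Second derivatives: F_uu(-4)=-6300, F_uu(1)=300, F_uu(2)=-180, F_uu(3)=420; F_vv(-3)=-2.
Saddle points occur where the two diagonal entries have opposite signs: (1, -3), (3, -3). Count: 2.

2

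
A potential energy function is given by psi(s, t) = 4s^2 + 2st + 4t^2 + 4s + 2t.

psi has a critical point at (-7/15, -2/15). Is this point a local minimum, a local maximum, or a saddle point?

local minimum

The Hessian of psi is constant: H = [[8, 2], [2, 8]].
det(H) = 8·8 − 2² = 60.
det(H) > 0 and tr(H) = 16 > 0, so H is positive definite and the point is a local minimum.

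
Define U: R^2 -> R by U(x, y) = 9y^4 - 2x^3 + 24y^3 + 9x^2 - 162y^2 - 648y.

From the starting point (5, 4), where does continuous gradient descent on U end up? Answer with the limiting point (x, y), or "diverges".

diverges

U is separable, so gradient descent decouples: x follows -∂U/∂x, y follows -∂U/∂y.
∂U/∂x = -6x(x - 3); at x=5 this is -60, so x increases.
∂U/∂y = 36(y - 3)(y + 2)(y + 3); at y=4 this is 1512, so y decreases.
The x-coordinate has no critical point in that direction and runs off to infinity.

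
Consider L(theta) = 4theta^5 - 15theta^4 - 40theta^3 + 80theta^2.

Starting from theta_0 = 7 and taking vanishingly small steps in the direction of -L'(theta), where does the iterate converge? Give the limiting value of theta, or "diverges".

4

L'(theta) = 20theta(theta - 4)(theta - 1)(theta + 2), so L'(7) = 22680.
Gradient descent moves in the -L' direction, i.e. theta is decreasing.
The nearest critical point in that direction is theta = 4, where L'' = 1440 > 0 (a local minimum). The iterate converges there.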